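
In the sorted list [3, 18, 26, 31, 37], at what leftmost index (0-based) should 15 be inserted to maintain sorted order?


List is sorted: [3, 18, 26, 31, 37]
We need the leftmost position where 15 can be inserted, i.e. the first index whose element is >= 15 (or the end of the list if none is).
Binary search with low=0, high=5 (0-based indices):
  low=0, high=5, mid=2: a[2]=26 >= 15, so high = 2
  low=0, high=2, mid=1: a[1]=18 >= 15, so high = 1
  low=0, high=1, mid=0: a[0]=3 < 15, so low = 1
Now low = high = 1, so the insertion index is 1.
Final answer: 1


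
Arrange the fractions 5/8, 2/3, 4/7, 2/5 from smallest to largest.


Convert to decimal for comparison:
  5/8 = 0.625
  2/3 = 0.6667
  4/7 = 0.5714
  2/5 = 0.4
Decimals in increasing order: 0.4 < 0.5714 < 0.625 < 0.6667
Writing each back as its fraction gives the sorted order.
Final answer: 2/5, 4/7, 5/8, 2/3


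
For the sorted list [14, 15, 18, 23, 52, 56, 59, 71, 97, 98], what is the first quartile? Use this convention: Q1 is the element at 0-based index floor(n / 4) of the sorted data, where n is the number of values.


The list has n = 10 elements.
Q1 index = floor(10 / 4) = floor(2.5) = 2
Counting from index 0 in the sorted data, the element at index 2 is 18.
Final answer: 18


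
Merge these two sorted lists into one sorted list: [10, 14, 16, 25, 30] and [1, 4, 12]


List A: [10, 14, 16, 25, 30]
List B: [1, 4, 12]
Repeatedly compare the front elements and take the smaller:
  10 vs 1 -> take 1
  10 vs 4 -> take 4
  10 vs 12 -> take 10
  14 vs 12 -> take 12
  B is exhausted; append the rest of A: [14, 16, 25, 30]
Final answer: [1, 4, 10, 12, 14, 16, 25, 30]


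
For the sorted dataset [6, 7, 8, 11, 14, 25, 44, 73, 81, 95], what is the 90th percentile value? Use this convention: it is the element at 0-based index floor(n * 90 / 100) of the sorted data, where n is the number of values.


The dataset has n = 10 elements.
Index = floor(10 * 90 / 100) = floor(900 / 100) = floor(9) = 9
Counting from index 0 in the sorted data, the element at index 9 is 95.
Final answer: 95


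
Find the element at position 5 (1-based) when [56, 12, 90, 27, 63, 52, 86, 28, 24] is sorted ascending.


Sort ascending: [12, 24, 27, 28, 52, 56, 63, 86, 90]
The 5th element (1-indexed) is at index 4.
Value = 52
Final answer: 52


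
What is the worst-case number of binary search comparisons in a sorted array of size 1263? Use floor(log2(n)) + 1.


Binary search halves the search space each step.
Maximum comparisons = floor(log2(1263)) + 1
log2(1263) = 10.3026
floor(log2(1263)) = 10, so 10 + 1 = 11
Final answer: 11


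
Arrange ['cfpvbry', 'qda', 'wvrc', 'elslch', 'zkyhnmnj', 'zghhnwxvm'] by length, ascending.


Compute lengths:
  'cfpvbry' has length 7
  'qda' has length 3
  'wvrc' has length 4
  'elslch' has length 6
  'zkyhnmnj' has length 8
  'zghhnwxvm' has length 9
Lengths in increasing order: 3 < 4 < 6 < 7 < 8 < 9
Listing the words in that order gives the answer.
Final answer: ['qda', 'wvrc', 'elslch', 'cfpvbry', 'zkyhnmnj', 'zghhnwxvm']


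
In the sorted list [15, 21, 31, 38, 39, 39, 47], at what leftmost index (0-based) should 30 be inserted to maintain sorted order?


List is sorted: [15, 21, 31, 38, 39, 39, 47]
We need the leftmost position where 30 can be inserted, i.e. the first index whose element is >= 30 (or the end of the list if none is).
Binary search with low=0, high=7 (0-based indices):
  low=0, high=7, mid=3: a[3]=38 >= 30, so high = 3
  low=0, high=3, mid=1: a[1]=21 < 30, so low = 2
  low=2, high=3, mid=2: a[2]=31 >= 30, so high = 2
Now low = high = 2, so the insertion index is 2.
Final answer: 2


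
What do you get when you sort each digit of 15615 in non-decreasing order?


The number 15615 has digits: 1, 5, 6, 1, 5
Sorted: 1, 1, 5, 5, 6
Joining the sorted digits gives the result.
Final answer: 11556


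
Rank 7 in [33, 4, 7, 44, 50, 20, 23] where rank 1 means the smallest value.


Sort ascending: [4, 7, 20, 23, 33, 44, 50]
Find 7 in the sorted list.
7 is at position 2 (1-indexed).
Final answer: 2


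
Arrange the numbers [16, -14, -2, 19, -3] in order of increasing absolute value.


Compute absolute values:
  |16| = 16
  |-14| = 14
  |-2| = 2
  |19| = 19
  |-3| = 3
Absolute values in increasing order: 2 < 3 < 14 < 16 < 19
Listing the original numbers in that order gives the answer.
Final answer: [-2, -3, -14, 16, 19]


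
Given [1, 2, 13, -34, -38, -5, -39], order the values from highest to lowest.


Original list: [1, 2, 13, -34, -38, -5, -39]
Repeatedly take the largest remaining element:
  Remaining [1, 2, 13, -34, -38, -5, -39] -> largest is 13
  Remaining [1, 2, -34, -38, -5, -39] -> largest is 2
  Remaining [1, -34, -38, -5, -39] -> largest is 1
  Remaining [-34, -38, -5, -39] -> largest is -5
  Remaining [-34, -38, -39] -> largest is -34
  Remaining [-38, -39] -> largest is -38
  Remaining [-39] -> largest is -39
Collecting the picks in order gives the descending list.
Final answer: [13, 2, 1, -5, -34, -38, -39]


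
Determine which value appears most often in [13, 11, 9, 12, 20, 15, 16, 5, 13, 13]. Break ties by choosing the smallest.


Count the frequency of each value:
  5 appears 1 time(s)
  9 appears 1 time(s)
  11 appears 1 time(s)
  12 appears 1 time(s)
  13 appears 3 time(s)
  15 appears 1 time(s)
  16 appears 1 time(s)
  20 appears 1 time(s)
Maximum frequency is 3.
Only 13 reaches that frequency, so it is the mode.
Final answer: 13


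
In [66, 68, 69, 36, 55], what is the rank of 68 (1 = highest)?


Sort descending: [69, 68, 66, 55, 36]
Find 68 in the sorted list.
68 is at position 2.
Final answer: 2


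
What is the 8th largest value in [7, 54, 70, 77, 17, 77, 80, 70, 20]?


Sort descending: [80, 77, 77, 70, 70, 54, 20, 17, 7]
The 8th element (1-indexed) is at index 7.
Value = 17
Final answer: 17


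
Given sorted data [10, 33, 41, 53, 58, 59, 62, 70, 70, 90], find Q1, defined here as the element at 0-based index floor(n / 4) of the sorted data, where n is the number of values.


The list has n = 10 elements.
Q1 index = floor(10 / 4) = floor(2.5) = 2
Counting from index 0 in the sorted data, the element at index 2 is 41.
Final answer: 41


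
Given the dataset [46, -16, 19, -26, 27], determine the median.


First, sort the list: [-26, -16, 19, 27, 46]
The list has 5 elements (odd count).
The middle index is 2 (0-based), and the element there is 19.
Final answer: 19


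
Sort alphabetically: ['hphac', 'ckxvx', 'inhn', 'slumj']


Compare strings character by character (the first differing letter decides):
  'ckxvx' < 'hphac' since 'c' < 'h' at position 1
  'hphac' < 'inhn' since 'h' < 'i' at position 1
  'inhn' < 'slumj' since 'i' < 's' at position 1
Chaining these comparisons gives the alphabetical order.
Final answer: ['ckxvx', 'hphac', 'inhn', 'slumj']


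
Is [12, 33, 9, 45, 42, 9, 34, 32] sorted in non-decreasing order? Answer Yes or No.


Check consecutive pairs:
  12 <= 33? True
  33 <= 9? False
  9 <= 45? True
  45 <= 42? False
  42 <= 9? False
  9 <= 34? True
  34 <= 32? False
4 consecutive pair(s) are out of order, so the list is not sorted.
Final answer: No


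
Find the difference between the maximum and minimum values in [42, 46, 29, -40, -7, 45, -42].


Maximum value: 46
Minimum value: -42
Range = 46 - (-42) = 88
Final answer: 88


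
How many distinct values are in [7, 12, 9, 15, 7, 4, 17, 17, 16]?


List all unique values:
Distinct values: [4, 7, 9, 12, 15, 16, 17]
Count = 7
Final answer: 7


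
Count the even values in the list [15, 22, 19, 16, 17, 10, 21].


Check each element:
  15 is odd
  22 is even
  19 is odd
  16 is even
  17 is odd
  10 is even
  21 is odd
Evens: [22, 16, 10]
Count of evens = 3
Final answer: 3


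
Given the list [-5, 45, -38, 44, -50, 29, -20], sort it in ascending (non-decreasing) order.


Original list: [-5, 45, -38, 44, -50, 29, -20]
Repeatedly take the smallest remaining element:
  Remaining [-5, 45, -38, 44, -50, 29, -20] -> smallest is -50
  Remaining [-5, 45, -38, 44, 29, -20] -> smallest is -38
  Remaining [-5, 45, 44, 29, -20] -> smallest is -20
  Remaining [-5, 45, 44, 29] -> smallest is -5
  Remaining [45, 44, 29] -> smallest is 29
  Remaining [45, 44] -> smallest is 44
  Remaining [45] -> smallest is 45
Collecting the picks in order gives the sorted list.
Final answer: [-50, -38, -20, -5, 29, 44, 45]


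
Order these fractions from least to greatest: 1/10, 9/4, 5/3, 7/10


Convert to decimal for comparison:
  1/10 = 0.1
  9/4 = 2.25
  5/3 = 1.6667
  7/10 = 0.7
Decimals in increasing order: 0.1 < 0.7 < 1.6667 < 2.25
Writing each back as its fraction gives the sorted order.
Final answer: 1/10, 7/10, 5/3, 9/4


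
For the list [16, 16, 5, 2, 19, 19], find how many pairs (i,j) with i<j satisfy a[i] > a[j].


For each element, count the later elements that are smaller than it:
  16 (index 0): smaller elements after it = [5, 2] -> 2
  16 (index 1): smaller elements after it = [5, 2] -> 2
  5 (index 2): smaller elements after it = [2] -> 1
  2 (index 3): smaller elements after it = [] -> 0
  19 (index 4): smaller elements after it = [] -> 0
Total inversions = 2 + 2 + 1 + 0 + 0 = 5
Final answer: 5


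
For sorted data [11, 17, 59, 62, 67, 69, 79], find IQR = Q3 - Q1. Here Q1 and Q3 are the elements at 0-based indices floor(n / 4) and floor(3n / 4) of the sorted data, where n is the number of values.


The data has n = 7 elements.
Q1 index = floor(7 / 4) = floor(1.75) = 1; Q3 index = floor(3 * 7 / 4) = floor(5.25) = 5
Q1 = element at index 1 = 17
Q3 = element at index 5 = 69
IQR = 69 - 17 = 52
Final answer: 52


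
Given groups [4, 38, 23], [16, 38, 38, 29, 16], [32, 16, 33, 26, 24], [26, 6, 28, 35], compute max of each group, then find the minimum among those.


Find max of each group:
  Group 1: [4, 38, 23] -> max = 38
  Group 2: [16, 38, 38, 29, 16] -> max = 38
  Group 3: [32, 16, 33, 26, 24] -> max = 33
  Group 4: [26, 6, 28, 35] -> max = 35
Maxes: [38, 38, 33, 35]
Minimum of maxes = 33
Final answer: 33


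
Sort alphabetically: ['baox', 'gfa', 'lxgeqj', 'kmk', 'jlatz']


Compare strings character by character (the first differing letter decides):
  'baox' < 'gfa' since 'b' < 'g' at position 1
  'gfa' < 'jlatz' since 'g' < 'j' at position 1
  'jlatz' < 'kmk' since 'j' < 'k' at position 1
  'kmk' < 'lxgeqj' since 'k' < 'l' at position 1
Chaining these comparisons gives the alphabetical order.
Final answer: ['baox', 'gfa', 'jlatz', 'kmk', 'lxgeqj']


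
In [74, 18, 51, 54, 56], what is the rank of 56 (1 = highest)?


Sort descending: [74, 56, 54, 51, 18]
Find 56 in the sorted list.
56 is at position 2.
Final answer: 2


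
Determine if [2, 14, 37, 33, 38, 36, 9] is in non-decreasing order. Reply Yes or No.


Check consecutive pairs:
  2 <= 14? True
  14 <= 37? True
  37 <= 33? False
  33 <= 38? True
  38 <= 36? False
  36 <= 9? False
3 consecutive pair(s) are out of order, so the list is not sorted.
Final answer: No


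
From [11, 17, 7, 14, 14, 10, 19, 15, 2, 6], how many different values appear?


List all unique values:
Distinct values: [2, 6, 7, 10, 11, 14, 15, 17, 19]
Count = 9
Final answer: 9


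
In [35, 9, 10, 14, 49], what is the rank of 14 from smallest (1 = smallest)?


Sort ascending: [9, 10, 14, 35, 49]
Find 14 in the sorted list.
14 is at position 3 (1-indexed).
Final answer: 3


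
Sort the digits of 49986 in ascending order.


The number 49986 has digits: 4, 9, 9, 8, 6
Sorted: 4, 6, 8, 9, 9
Joining the sorted digits gives the result.
Final answer: 46899


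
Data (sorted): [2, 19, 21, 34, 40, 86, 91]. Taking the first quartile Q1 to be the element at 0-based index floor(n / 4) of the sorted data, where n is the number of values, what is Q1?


The list has n = 7 elements.
Q1 index = floor(7 / 4) = floor(1.75) = 1
Counting from index 0 in the sorted data, the element at index 1 is 19.
Final answer: 19


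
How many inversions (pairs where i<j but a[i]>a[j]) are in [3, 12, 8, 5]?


For each element, count the later elements that are smaller than it:
  3 (index 0): smaller elements after it = [] -> 0
  12 (index 1): smaller elements after it = [8, 5] -> 2
  8 (index 2): smaller elements after it = [5] -> 1
Total inversions = 0 + 2 + 1 = 3
Final answer: 3


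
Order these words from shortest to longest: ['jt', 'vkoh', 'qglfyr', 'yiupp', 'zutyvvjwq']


Compute lengths:
  'jt' has length 2
  'vkoh' has length 4
  'qglfyr' has length 6
  'yiupp' has length 5
  'zutyvvjwq' has length 9
Lengths in increasing order: 2 < 4 < 5 < 6 < 9
Listing the words in that order gives the answer.
Final answer: ['jt', 'vkoh', 'yiupp', 'qglfyr', 'zutyvvjwq']


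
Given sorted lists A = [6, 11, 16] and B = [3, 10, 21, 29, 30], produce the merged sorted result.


List A: [6, 11, 16]
List B: [3, 10, 21, 29, 30]
Repeatedly compare the front elements and take the smaller:
  6 vs 3 -> take 3
  6 vs 10 -> take 6
  11 vs 10 -> take 10
  11 vs 21 -> take 11
  16 vs 21 -> take 16
  A is exhausted; append the rest of B: [21, 29, 30]
Final answer: [3, 6, 10, 11, 16, 21, 29, 30]


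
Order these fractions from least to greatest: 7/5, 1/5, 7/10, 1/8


Convert to decimal for comparison:
  7/5 = 1.4
  1/5 = 0.2
  7/10 = 0.7
  1/8 = 0.125
Decimals in increasing order: 0.125 < 0.2 < 0.7 < 1.4
Writing each back as its fraction gives the sorted order.
Final answer: 1/8, 1/5, 7/10, 7/5


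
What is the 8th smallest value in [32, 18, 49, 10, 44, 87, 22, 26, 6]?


Sort ascending: [6, 10, 18, 22, 26, 32, 44, 49, 87]
The 8th element (1-indexed) is at index 7.
Value = 49
Final answer: 49


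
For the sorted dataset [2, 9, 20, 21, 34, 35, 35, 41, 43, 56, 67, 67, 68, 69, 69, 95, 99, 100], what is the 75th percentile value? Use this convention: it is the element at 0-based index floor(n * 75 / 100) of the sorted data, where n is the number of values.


The dataset has n = 18 elements.
Index = floor(18 * 75 / 100) = floor(1350 / 100) = floor(13.5) = 13
Counting from index 0 in the sorted data, the element at index 13 is 69.
Final answer: 69


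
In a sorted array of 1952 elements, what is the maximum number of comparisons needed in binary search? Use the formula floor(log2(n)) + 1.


Binary search halves the search space each step.
Maximum comparisons = floor(log2(1952)) + 1
log2(1952) = 10.9307
floor(log2(1952)) = 10, so 10 + 1 = 11
Final answer: 11


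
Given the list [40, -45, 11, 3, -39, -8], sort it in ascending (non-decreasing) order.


Original list: [40, -45, 11, 3, -39, -8]
Repeatedly take the smallest remaining element:
  Remaining [40, -45, 11, 3, -39, -8] -> smallest is -45
  Remaining [40, 11, 3, -39, -8] -> smallest is -39
  Remaining [40, 11, 3, -8] -> smallest is -8
  Remaining [40, 11, 3] -> smallest is 3
  Remaining [40, 11] -> smallest is 11
  Remaining [40] -> smallest is 40
Collecting the picks in order gives the sorted list.
Final answer: [-45, -39, -8, 3, 11, 40]


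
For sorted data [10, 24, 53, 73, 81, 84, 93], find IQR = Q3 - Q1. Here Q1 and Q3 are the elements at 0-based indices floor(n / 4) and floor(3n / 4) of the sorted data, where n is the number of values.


The data has n = 7 elements.
Q1 index = floor(7 / 4) = floor(1.75) = 1; Q3 index = floor(3 * 7 / 4) = floor(5.25) = 5
Q1 = element at index 1 = 24
Q3 = element at index 5 = 84
IQR = 84 - 24 = 60
Final answer: 60


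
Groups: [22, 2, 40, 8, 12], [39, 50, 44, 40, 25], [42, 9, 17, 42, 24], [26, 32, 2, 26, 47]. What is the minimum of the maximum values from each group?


Find max of each group:
  Group 1: [22, 2, 40, 8, 12] -> max = 40
  Group 2: [39, 50, 44, 40, 25] -> max = 50
  Group 3: [42, 9, 17, 42, 24] -> max = 42
  Group 4: [26, 32, 2, 26, 47] -> max = 47
Maxes: [40, 50, 42, 47]
Minimum of maxes = 40
Final answer: 40


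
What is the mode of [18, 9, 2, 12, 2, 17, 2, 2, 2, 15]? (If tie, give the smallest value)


Count the frequency of each value:
  2 appears 5 time(s)
  9 appears 1 time(s)
  12 appears 1 time(s)
  15 appears 1 time(s)
  17 appears 1 time(s)
  18 appears 1 time(s)
Maximum frequency is 5.
Only 2 reaches that frequency, so it is the mode.
Final answer: 2


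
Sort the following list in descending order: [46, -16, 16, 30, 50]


Original list: [46, -16, 16, 30, 50]
Repeatedly take the largest remaining element:
  Remaining [46, -16, 16, 30, 50] -> largest is 50
  Remaining [46, -16, 16, 30] -> largest is 46
  Remaining [-16, 16, 30] -> largest is 30
  Remaining [-16, 16] -> largest is 16
  Remaining [-16] -> largest is -16
Collecting the picks in order gives the descending list.
Final answer: [50, 46, 30, 16, -16]


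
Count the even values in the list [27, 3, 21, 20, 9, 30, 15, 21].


Check each element:
  27 is odd
  3 is odd
  21 is odd
  20 is even
  9 is odd
  30 is even
  15 is odd
  21 is odd
Evens: [20, 30]
Count of evens = 2
Final answer: 2


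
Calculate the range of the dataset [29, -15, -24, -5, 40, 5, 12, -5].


Maximum value: 40
Minimum value: -24
Range = 40 - (-24) = 64
Final answer: 64


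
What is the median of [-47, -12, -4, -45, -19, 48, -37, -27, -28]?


First, sort the list: [-47, -45, -37, -28, -27, -19, -12, -4, 48]
The list has 9 elements (odd count).
The middle index is 4 (0-based), and the element there is -27.
Final answer: -27


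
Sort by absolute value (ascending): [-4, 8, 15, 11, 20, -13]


Compute absolute values:
  |-4| = 4
  |8| = 8
  |15| = 15
  |11| = 11
  |20| = 20
  |-13| = 13
Absolute values in increasing order: 4 < 8 < 11 < 13 < 15 < 20
Listing the original numbers in that order gives the answer.
Final answer: [-4, 8, 11, -13, 15, 20]


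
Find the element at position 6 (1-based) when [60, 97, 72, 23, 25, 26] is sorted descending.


Sort descending: [97, 72, 60, 26, 25, 23]
The 6th element (1-indexed) is at index 5.
Value = 23
Final answer: 23


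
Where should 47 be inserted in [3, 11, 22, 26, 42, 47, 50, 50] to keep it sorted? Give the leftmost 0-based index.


List is sorted: [3, 11, 22, 26, 42, 47, 50, 50]
We need the leftmost position where 47 can be inserted, i.e. the first index whose element is >= 47 (or the end of the list if none is).
Binary search with low=0, high=8 (0-based indices):
  low=0, high=8, mid=4: a[4]=42 < 47, so low = 5
  low=5, high=8, mid=6: a[6]=50 >= 47, so high = 6
  low=5, high=6, mid=5: a[5]=47 >= 47, so high = 5
Now low = high = 5, so the insertion index is 5.
Final answer: 5


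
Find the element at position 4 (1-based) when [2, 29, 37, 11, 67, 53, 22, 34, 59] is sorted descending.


Sort descending: [67, 59, 53, 37, 34, 29, 22, 11, 2]
The 4th element (1-indexed) is at index 3.
Value = 37
Final answer: 37


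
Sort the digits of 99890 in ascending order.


The number 99890 has digits: 9, 9, 8, 9, 0
Sorted: 0, 8, 9, 9, 9
Joining the sorted digits gives the result.
Final answer: 08999


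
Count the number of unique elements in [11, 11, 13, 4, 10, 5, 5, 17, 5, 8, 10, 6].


List all unique values:
Distinct values: [4, 5, 6, 8, 10, 11, 13, 17]
Count = 8
Final answer: 8


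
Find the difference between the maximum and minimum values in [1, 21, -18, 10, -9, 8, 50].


Maximum value: 50
Minimum value: -18
Range = 50 - (-18) = 68
Final answer: 68


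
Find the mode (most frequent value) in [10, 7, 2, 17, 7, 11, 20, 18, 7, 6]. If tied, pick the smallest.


Count the frequency of each value:
  2 appears 1 time(s)
  6 appears 1 time(s)
  7 appears 3 time(s)
  10 appears 1 time(s)
  11 appears 1 time(s)
  17 appears 1 time(s)
  18 appears 1 time(s)
  20 appears 1 time(s)
Maximum frequency is 3.
Only 7 reaches that frequency, so it is the mode.
Final answer: 7


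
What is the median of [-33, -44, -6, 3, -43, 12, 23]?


First, sort the list: [-44, -43, -33, -6, 3, 12, 23]
The list has 7 elements (odd count).
The middle index is 3 (0-based), and the element there is -6.
Final answer: -6


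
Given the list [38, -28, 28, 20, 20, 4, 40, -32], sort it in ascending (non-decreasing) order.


Original list: [38, -28, 28, 20, 20, 4, 40, -32]
Repeatedly take the smallest remaining element:
  Remaining [38, -28, 28, 20, 20, 4, 40, -32] -> smallest is -32
  Remaining [38, -28, 28, 20, 20, 4, 40] -> smallest is -28
  Remaining [38, 28, 20, 20, 4, 40] -> smallest is 4
  Remaining [38, 28, 20, 20, 40] -> smallest is 20
  Remaining [38, 28, 20, 40] -> smallest is 20
  Remaining [38, 28, 40] -> smallest is 28
  Remaining [38, 40] -> smallest is 38
  Remaining [40] -> smallest is 40
Collecting the picks in order gives the sorted list.
Final answer: [-32, -28, 4, 20, 20, 28, 38, 40]


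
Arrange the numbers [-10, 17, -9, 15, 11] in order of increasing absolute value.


Compute absolute values:
  |-10| = 10
  |17| = 17
  |-9| = 9
  |15| = 15
  |11| = 11
Absolute values in increasing order: 9 < 10 < 11 < 15 < 17
Listing the original numbers in that order gives the answer.
Final answer: [-9, -10, 11, 15, 17]


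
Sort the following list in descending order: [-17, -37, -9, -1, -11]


Original list: [-17, -37, -9, -1, -11]
Repeatedly take the largest remaining element:
  Remaining [-17, -37, -9, -1, -11] -> largest is -1
  Remaining [-17, -37, -9, -11] -> largest is -9
  Remaining [-17, -37, -11] -> largest is -11
  Remaining [-17, -37] -> largest is -17
  Remaining [-37] -> largest is -37
Collecting the picks in order gives the descending list.
Final answer: [-1, -9, -11, -17, -37]


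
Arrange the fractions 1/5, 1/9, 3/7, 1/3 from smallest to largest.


Convert to decimal for comparison:
  1/5 = 0.2
  1/9 = 0.1111
  3/7 = 0.4286
  1/3 = 0.3333
Decimals in increasing order: 0.1111 < 0.2 < 0.3333 < 0.4286
Writing each back as its fraction gives the sorted order.
Final answer: 1/9, 1/5, 1/3, 3/7


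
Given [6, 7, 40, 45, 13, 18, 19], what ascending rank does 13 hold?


Sort ascending: [6, 7, 13, 18, 19, 40, 45]
Find 13 in the sorted list.
13 is at position 3 (1-indexed).
Final answer: 3


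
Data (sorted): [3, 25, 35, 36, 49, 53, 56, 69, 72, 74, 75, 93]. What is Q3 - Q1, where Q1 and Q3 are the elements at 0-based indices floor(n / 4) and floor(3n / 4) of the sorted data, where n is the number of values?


The data has n = 12 elements.
Q1 index = floor(12 / 4) = floor(3) = 3; Q3 index = floor(3 * 12 / 4) = floor(9) = 9
Q1 = element at index 3 = 36
Q3 = element at index 9 = 74
IQR = 74 - 36 = 38
Final answer: 38


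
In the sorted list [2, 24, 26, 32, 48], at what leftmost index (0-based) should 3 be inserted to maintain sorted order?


List is sorted: [2, 24, 26, 32, 48]
We need the leftmost position where 3 can be inserted, i.e. the first index whose element is >= 3 (or the end of the list if none is).
Binary search with low=0, high=5 (0-based indices):
  low=0, high=5, mid=2: a[2]=26 >= 3, so high = 2
  low=0, high=2, mid=1: a[1]=24 >= 3, so high = 1
  low=0, high=1, mid=0: a[0]=2 < 3, so low = 1
Now low = high = 1, so the insertion index is 1.
Final answer: 1


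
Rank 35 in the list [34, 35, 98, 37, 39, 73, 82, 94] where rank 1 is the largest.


Sort descending: [98, 94, 82, 73, 39, 37, 35, 34]
Find 35 in the sorted list.
35 is at position 7.
Final answer: 7


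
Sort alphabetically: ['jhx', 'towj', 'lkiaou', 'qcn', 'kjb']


Compare strings character by character (the first differing letter decides):
  'jhx' < 'kjb' since 'j' < 'k' at position 1
  'kjb' < 'lkiaou' since 'k' < 'l' at position 1
  'lkiaou' < 'qcn' since 'l' < 'q' at position 1
  'qcn' < 'towj' since 'q' < 't' at position 1
Chaining these comparisons gives the alphabetical order.
Final answer: ['jhx', 'kjb', 'lkiaou', 'qcn', 'towj']


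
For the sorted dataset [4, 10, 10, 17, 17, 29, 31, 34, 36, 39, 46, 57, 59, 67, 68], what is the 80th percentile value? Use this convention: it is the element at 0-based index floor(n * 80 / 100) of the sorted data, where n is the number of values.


The dataset has n = 15 elements.
Index = floor(15 * 80 / 100) = floor(1200 / 100) = floor(12) = 12
Counting from index 0 in the sorted data, the element at index 12 is 59.
Final answer: 59


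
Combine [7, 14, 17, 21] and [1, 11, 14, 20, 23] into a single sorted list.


List A: [7, 14, 17, 21]
List B: [1, 11, 14, 20, 23]
Repeatedly compare the front elements and take the smaller:
  7 vs 1 -> take 1
  7 vs 11 -> take 7
  14 vs 11 -> take 11
  14 vs 14 -> take 14
  17 vs 14 -> take 14
  17 vs 20 -> take 17
  21 vs 20 -> take 20
  21 vs 23 -> take 21
  A is exhausted; append the rest of B: [23]
Final answer: [1, 7, 11, 14, 14, 17, 20, 21, 23]


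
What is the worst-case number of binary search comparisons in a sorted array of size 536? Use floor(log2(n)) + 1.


Binary search halves the search space each step.
Maximum comparisons = floor(log2(536)) + 1
log2(536) = 9.0661
floor(log2(536)) = 9, so 9 + 1 = 10
Final answer: 10


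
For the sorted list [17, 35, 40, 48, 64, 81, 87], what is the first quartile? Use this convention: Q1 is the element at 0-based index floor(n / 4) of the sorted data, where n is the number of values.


The list has n = 7 elements.
Q1 index = floor(7 / 4) = floor(1.75) = 1
Counting from index 0 in the sorted data, the element at index 1 is 35.
Final answer: 35


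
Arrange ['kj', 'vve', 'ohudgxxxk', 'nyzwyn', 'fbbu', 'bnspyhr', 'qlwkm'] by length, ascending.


Compute lengths:
  'kj' has length 2
  'vve' has length 3
  'ohudgxxxk' has length 9
  'nyzwyn' has length 6
  'fbbu' has length 4
  'bnspyhr' has length 7
  'qlwkm' has length 5
Lengths in increasing order: 2 < 3 < 4 < 5 < 6 < 7 < 9
Listing the words in that order gives the answer.
Final answer: ['kj', 'vve', 'fbbu', 'qlwkm', 'nyzwyn', 'bnspyhr', 'ohudgxxxk']


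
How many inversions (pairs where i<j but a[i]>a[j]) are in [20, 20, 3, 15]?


For each element, count the later elements that are smaller than it:
  20 (index 0): smaller elements after it = [3, 15] -> 2
  20 (index 1): smaller elements after it = [3, 15] -> 2
  3 (index 2): smaller elements after it = [] -> 0
Total inversions = 2 + 2 + 0 = 4
Final answer: 4


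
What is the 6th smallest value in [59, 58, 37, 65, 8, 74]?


Sort ascending: [8, 37, 58, 59, 65, 74]
The 6th element (1-indexed) is at index 5.
Value = 74
Final answer: 74


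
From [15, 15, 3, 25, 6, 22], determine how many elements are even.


Check each element:
  15 is odd
  15 is odd
  3 is odd
  25 is odd
  6 is even
  22 is even
Evens: [6, 22]
Count of evens = 2
Final answer: 2


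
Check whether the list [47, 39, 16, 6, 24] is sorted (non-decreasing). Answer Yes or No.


Check consecutive pairs:
  47 <= 39? False
  39 <= 16? False
  16 <= 6? False
  6 <= 24? True
3 consecutive pair(s) are out of order, so the list is not sorted.
Final answer: No


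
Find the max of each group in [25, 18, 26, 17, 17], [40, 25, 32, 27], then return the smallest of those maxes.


Find max of each group:
  Group 1: [25, 18, 26, 17, 17] -> max = 26
  Group 2: [40, 25, 32, 27] -> max = 40
Maxes: [26, 40]
Minimum of maxes = 26
Final answer: 26


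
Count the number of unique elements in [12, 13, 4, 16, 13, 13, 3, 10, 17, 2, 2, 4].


List all unique values:
Distinct values: [2, 3, 4, 10, 12, 13, 16, 17]
Count = 8
Final answer: 8


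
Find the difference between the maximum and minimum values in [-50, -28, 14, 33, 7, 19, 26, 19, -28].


Maximum value: 33
Minimum value: -50
Range = 33 - (-50) = 83
Final answer: 83


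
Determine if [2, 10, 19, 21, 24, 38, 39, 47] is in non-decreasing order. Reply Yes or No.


Check consecutive pairs:
  2 <= 10? True
  10 <= 19? True
  19 <= 21? True
  21 <= 24? True
  24 <= 38? True
  38 <= 39? True
  39 <= 47? True
Every consecutive pair is in order, so the list is non-decreasing.
Final answer: Yes


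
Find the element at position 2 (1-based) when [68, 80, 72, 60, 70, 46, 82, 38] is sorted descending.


Sort descending: [82, 80, 72, 70, 68, 60, 46, 38]
The 2nd element (1-indexed) is at index 1.
Value = 80
Final answer: 80


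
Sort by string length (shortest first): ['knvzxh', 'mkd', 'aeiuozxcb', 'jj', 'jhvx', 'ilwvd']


Compute lengths:
  'knvzxh' has length 6
  'mkd' has length 3
  'aeiuozxcb' has length 9
  'jj' has length 2
  'jhvx' has length 4
  'ilwvd' has length 5
Lengths in increasing order: 2 < 3 < 4 < 5 < 6 < 9
Listing the words in that order gives the answer.
Final answer: ['jj', 'mkd', 'jhvx', 'ilwvd', 'knvzxh', 'aeiuozxcb']


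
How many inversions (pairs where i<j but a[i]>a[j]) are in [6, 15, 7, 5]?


For each element, count the later elements that are smaller than it:
  6 (index 0): smaller elements after it = [5] -> 1
  15 (index 1): smaller elements after it = [7, 5] -> 2
  7 (index 2): smaller elements after it = [5] -> 1
Total inversions = 1 + 2 + 1 = 4
Final answer: 4


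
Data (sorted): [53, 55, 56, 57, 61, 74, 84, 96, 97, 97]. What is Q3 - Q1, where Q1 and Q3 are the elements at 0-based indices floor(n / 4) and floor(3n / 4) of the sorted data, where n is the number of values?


The data has n = 10 elements.
Q1 index = floor(10 / 4) = floor(2.5) = 2; Q3 index = floor(3 * 10 / 4) = floor(7.5) = 7
Q1 = element at index 2 = 56
Q3 = element at index 7 = 96
IQR = 96 - 56 = 40
Final answer: 40


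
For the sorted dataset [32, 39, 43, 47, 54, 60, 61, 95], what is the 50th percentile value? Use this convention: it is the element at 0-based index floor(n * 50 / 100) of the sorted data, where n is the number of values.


The dataset has n = 8 elements.
Index = floor(8 * 50 / 100) = floor(400 / 100) = floor(4) = 4
Counting from index 0 in the sorted data, the element at index 4 is 54.
Final answer: 54


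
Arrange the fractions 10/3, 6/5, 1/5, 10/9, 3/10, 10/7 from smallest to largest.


Convert to decimal for comparison:
  10/3 = 3.3333
  6/5 = 1.2
  1/5 = 0.2
  10/9 = 1.1111
  3/10 = 0.3
  10/7 = 1.4286
Decimals in increasing order: 0.2 < 0.3 < 1.1111 < 1.2 < 1.4286 < 3.3333
Writing each back as its fraction gives the sorted order.
Final answer: 1/5, 3/10, 10/9, 6/5, 10/7, 10/3


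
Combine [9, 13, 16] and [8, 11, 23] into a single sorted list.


List A: [9, 13, 16]
List B: [8, 11, 23]
Repeatedly compare the front elements and take the smaller:
  9 vs 8 -> take 8
  9 vs 11 -> take 9
  13 vs 11 -> take 11
  13 vs 23 -> take 13
  16 vs 23 -> take 16
  A is exhausted; append the rest of B: [23]
Final answer: [8, 9, 11, 13, 16, 23]


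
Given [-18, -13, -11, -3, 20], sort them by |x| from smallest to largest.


Compute absolute values:
  |-18| = 18
  |-13| = 13
  |-11| = 11
  |-3| = 3
  |20| = 20
Absolute values in increasing order: 3 < 11 < 13 < 18 < 20
Listing the original numbers in that order gives the answer.
Final answer: [-3, -11, -13, -18, 20]


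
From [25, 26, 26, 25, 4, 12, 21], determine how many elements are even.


Check each element:
  25 is odd
  26 is even
  26 is even
  25 is odd
  4 is even
  12 is even
  21 is odd
Evens: [26, 26, 4, 12]
Count of evens = 4
Final answer: 4


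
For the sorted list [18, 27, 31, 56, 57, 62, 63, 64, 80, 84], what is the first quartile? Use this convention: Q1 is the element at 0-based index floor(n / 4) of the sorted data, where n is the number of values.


The list has n = 10 elements.
Q1 index = floor(10 / 4) = floor(2.5) = 2
Counting from index 0 in the sorted data, the element at index 2 is 31.
Final answer: 31


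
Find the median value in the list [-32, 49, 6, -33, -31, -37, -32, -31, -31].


First, sort the list: [-37, -33, -32, -32, -31, -31, -31, 6, 49]
The list has 9 elements (odd count).
The middle index is 4 (0-based), and the element there is -31.
Final answer: -31


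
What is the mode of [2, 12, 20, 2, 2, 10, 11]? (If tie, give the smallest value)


Count the frequency of each value:
  2 appears 3 time(s)
  10 appears 1 time(s)
  11 appears 1 time(s)
  12 appears 1 time(s)
  20 appears 1 time(s)
Maximum frequency is 3.
Only 2 reaches that frequency, so it is the mode.
Final answer: 2


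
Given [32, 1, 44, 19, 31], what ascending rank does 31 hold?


Sort ascending: [1, 19, 31, 32, 44]
Find 31 in the sorted list.
31 is at position 3 (1-indexed).
Final answer: 3


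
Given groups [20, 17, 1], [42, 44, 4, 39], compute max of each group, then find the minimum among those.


Find max of each group:
  Group 1: [20, 17, 1] -> max = 20
  Group 2: [42, 44, 4, 39] -> max = 44
Maxes: [20, 44]
Minimum of maxes = 20
Final answer: 20


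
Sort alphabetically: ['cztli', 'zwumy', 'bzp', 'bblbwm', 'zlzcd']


Compare strings character by character (the first differing letter decides):
  'bblbwm' < 'bzp' since 'b' < 'z' at position 2
  'bzp' < 'cztli' since 'b' < 'c' at position 1
  'cztli' < 'zlzcd' since 'c' < 'z' at position 1
  'zlzcd' < 'zwumy' since 'l' < 'w' at position 2
Chaining these comparisons gives the alphabetical order.
Final answer: ['bblbwm', 'bzp', 'cztli', 'zlzcd', 'zwumy']


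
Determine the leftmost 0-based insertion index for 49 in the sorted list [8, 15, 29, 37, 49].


List is sorted: [8, 15, 29, 37, 49]
We need the leftmost position where 49 can be inserted, i.e. the first index whose element is >= 49 (or the end of the list if none is).
Binary search with low=0, high=5 (0-based indices):
  low=0, high=5, mid=2: a[2]=29 < 49, so low = 3
  low=3, high=5, mid=4: a[4]=49 >= 49, so high = 4
  low=3, high=4, mid=3: a[3]=37 < 49, so low = 4
Now low = high = 4, so the insertion index is 4.
Final answer: 4


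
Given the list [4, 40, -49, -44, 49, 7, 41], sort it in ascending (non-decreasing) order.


Original list: [4, 40, -49, -44, 49, 7, 41]
Repeatedly take the smallest remaining element:
  Remaining [4, 40, -49, -44, 49, 7, 41] -> smallest is -49
  Remaining [4, 40, -44, 49, 7, 41] -> smallest is -44
  Remaining [4, 40, 49, 7, 41] -> smallest is 4
  Remaining [40, 49, 7, 41] -> smallest is 7
  Remaining [40, 49, 41] -> smallest is 40
  Remaining [49, 41] -> smallest is 41
  Remaining [49] -> smallest is 49
Collecting the picks in order gives the sorted list.
Final answer: [-49, -44, 4, 7, 40, 41, 49]


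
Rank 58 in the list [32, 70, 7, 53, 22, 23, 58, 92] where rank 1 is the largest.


Sort descending: [92, 70, 58, 53, 32, 23, 22, 7]
Find 58 in the sorted list.
58 is at position 3.
Final answer: 3


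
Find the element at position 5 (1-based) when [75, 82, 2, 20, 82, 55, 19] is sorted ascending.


Sort ascending: [2, 19, 20, 55, 75, 82, 82]
The 5th element (1-indexed) is at index 4.
Value = 75
Final answer: 75


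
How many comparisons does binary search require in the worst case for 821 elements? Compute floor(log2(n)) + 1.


Binary search halves the search space each step.
Maximum comparisons = floor(log2(821)) + 1
log2(821) = 9.6812
floor(log2(821)) = 9, so 9 + 1 = 10
Final answer: 10


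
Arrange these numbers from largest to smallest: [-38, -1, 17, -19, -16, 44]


Original list: [-38, -1, 17, -19, -16, 44]
Repeatedly take the largest remaining element:
  Remaining [-38, -1, 17, -19, -16, 44] -> largest is 44
  Remaining [-38, -1, 17, -19, -16] -> largest is 17
  Remaining [-38, -1, -19, -16] -> largest is -1
  Remaining [-38, -19, -16] -> largest is -16
  Remaining [-38, -19] -> largest is -19
  Remaining [-38] -> largest is -38
Collecting the picks in order gives the descending list.
Final answer: [44, 17, -1, -16, -19, -38]


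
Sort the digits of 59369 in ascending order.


The number 59369 has digits: 5, 9, 3, 6, 9
Sorted: 3, 5, 6, 9, 9
Joining the sorted digits gives the result.
Final answer: 35699


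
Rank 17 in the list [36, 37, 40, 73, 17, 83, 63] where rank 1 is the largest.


Sort descending: [83, 73, 63, 40, 37, 36, 17]
Find 17 in the sorted list.
17 is at position 7.
Final answer: 7


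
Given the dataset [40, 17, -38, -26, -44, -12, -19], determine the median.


First, sort the list: [-44, -38, -26, -19, -12, 17, 40]
The list has 7 elements (odd count).
The middle index is 3 (0-based), and the element there is -19.
Final answer: -19


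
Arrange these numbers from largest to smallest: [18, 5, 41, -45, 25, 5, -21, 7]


Original list: [18, 5, 41, -45, 25, 5, -21, 7]
Repeatedly take the largest remaining element:
  Remaining [18, 5, 41, -45, 25, 5, -21, 7] -> largest is 41
  Remaining [18, 5, -45, 25, 5, -21, 7] -> largest is 25
  Remaining [18, 5, -45, 5, -21, 7] -> largest is 18
  Remaining [5, -45, 5, -21, 7] -> largest is 7
  Remaining [5, -45, 5, -21] -> largest is 5
  Remaining [-45, 5, -21] -> largest is 5
  Remaining [-45, -21] -> largest is -21
  Remaining [-45] -> largest is -45
Collecting the picks in order gives the descending list.
Final answer: [41, 25, 18, 7, 5, 5, -21, -45]


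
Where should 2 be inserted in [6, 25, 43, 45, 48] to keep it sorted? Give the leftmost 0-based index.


List is sorted: [6, 25, 43, 45, 48]
We need the leftmost position where 2 can be inserted, i.e. the first index whose element is >= 2 (or the end of the list if none is).
Binary search with low=0, high=5 (0-based indices):
  low=0, high=5, mid=2: a[2]=43 >= 2, so high = 2
  low=0, high=2, mid=1: a[1]=25 >= 2, so high = 1
  low=0, high=1, mid=0: a[0]=6 >= 2, so high = 0
Now low = high = 0, so the insertion index is 0.
Final answer: 0


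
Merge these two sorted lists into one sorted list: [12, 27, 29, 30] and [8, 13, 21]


List A: [12, 27, 29, 30]
List B: [8, 13, 21]
Repeatedly compare the front elements and take the smaller:
  12 vs 8 -> take 8
  12 vs 13 -> take 12
  27 vs 13 -> take 13
  27 vs 21 -> take 21
  B is exhausted; append the rest of A: [27, 29, 30]
Final answer: [8, 12, 13, 21, 27, 29, 30]


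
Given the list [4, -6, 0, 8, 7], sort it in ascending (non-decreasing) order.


Original list: [4, -6, 0, 8, 7]
Repeatedly take the smallest remaining element:
  Remaining [4, -6, 0, 8, 7] -> smallest is -6
  Remaining [4, 0, 8, 7] -> smallest is 0
  Remaining [4, 8, 7] -> smallest is 4
  Remaining [8, 7] -> smallest is 7
  Remaining [8] -> smallest is 8
Collecting the picks in order gives the sorted list.
Final answer: [-6, 0, 4, 7, 8]


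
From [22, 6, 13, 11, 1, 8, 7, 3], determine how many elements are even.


Check each element:
  22 is even
  6 is even
  13 is odd
  11 is odd
  1 is odd
  8 is even
  7 is odd
  3 is odd
Evens: [22, 6, 8]
Count of evens = 3
Final answer: 3


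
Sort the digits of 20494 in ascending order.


The number 20494 has digits: 2, 0, 4, 9, 4
Sorted: 0, 2, 4, 4, 9
Joining the sorted digits gives the result.
Final answer: 02449


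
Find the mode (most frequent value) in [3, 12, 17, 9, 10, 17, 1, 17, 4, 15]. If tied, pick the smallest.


Count the frequency of each value:
  1 appears 1 time(s)
  3 appears 1 time(s)
  4 appears 1 time(s)
  9 appears 1 time(s)
  10 appears 1 time(s)
  12 appears 1 time(s)
  15 appears 1 time(s)
  17 appears 3 time(s)
Maximum frequency is 3.
Only 17 reaches that frequency, so it is the mode.
Final answer: 17


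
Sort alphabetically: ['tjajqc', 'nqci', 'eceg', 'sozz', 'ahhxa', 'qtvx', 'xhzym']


Compare strings character by character (the first differing letter decides):
  'ahhxa' < 'eceg' since 'a' < 'e' at position 1
  'eceg' < 'nqci' since 'e' < 'n' at position 1
  'nqci' < 'qtvx' since 'n' < 'q' at position 1
  'qtvx' < 'sozz' since 'q' < 's' at position 1
  'sozz' < 'tjajqc' since 's' < 't' at position 1
  'tjajqc' < 'xhzym' since 't' < 'x' at position 1
Chaining these comparisons gives the alphabetical order.
Final answer: ['ahhxa', 'eceg', 'nqci', 'qtvx', 'sozz', 'tjajqc', 'xhzym']


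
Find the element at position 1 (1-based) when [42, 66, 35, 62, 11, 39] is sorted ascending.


Sort ascending: [11, 35, 39, 42, 62, 66]
The 1st element (1-indexed) is at index 0.
Value = 11
Final answer: 11


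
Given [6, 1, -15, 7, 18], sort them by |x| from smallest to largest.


Compute absolute values:
  |6| = 6
  |1| = 1
  |-15| = 15
  |7| = 7
  |18| = 18
Absolute values in increasing order: 1 < 6 < 7 < 15 < 18
Listing the original numbers in that order gives the answer.
Final answer: [1, 6, 7, -15, 18]


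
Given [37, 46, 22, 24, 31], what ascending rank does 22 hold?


Sort ascending: [22, 24, 31, 37, 46]
Find 22 in the sorted list.
22 is at position 1 (1-indexed).
Final answer: 1
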